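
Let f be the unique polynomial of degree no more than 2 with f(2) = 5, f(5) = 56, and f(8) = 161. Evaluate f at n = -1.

8

Forward differences of the values at n = 2, 5, 8:
  f  : 5  56  161
  Δ  : 51  105
  Δ^2: 54
The second differences are constant, confirming degree 2.
Interpolating (Newton forward form) and evaluating at n = -1 gives f(-1) = 8.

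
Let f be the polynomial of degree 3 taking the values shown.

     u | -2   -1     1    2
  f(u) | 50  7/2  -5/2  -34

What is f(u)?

Using the Lagrange interpolation formula with nodes -2, -1, 1, 2:
  L_0(u) = (u + 1)(u - 1)(u - 2) / -12
  L_1(u) = (u + 2)(u - 1)(u - 2) / 6
  L_2(u) = (u + 2)(u + 1)(u - 2) / -6
  L_3(u) = (u + 2)(u + 1)(u - 1) / 12
Then f(u) = 50·L_0(u) + 7/2·L_1(u) - 5/2·L_2(u) - 34·L_3(u).
Expanding and collecting terms gives f(u) = -6u^3 + (5/2)u^2 + 3u - 2.
Check: f(2) = -34. ✓

f(u) = -6u^3 + (5/2)u^2 + 3u - 2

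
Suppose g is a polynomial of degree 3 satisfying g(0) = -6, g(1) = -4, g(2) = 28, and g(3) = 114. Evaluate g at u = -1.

-2

Forward differences of the values at u = 0, 1, 2, 3:
  g  : -6  -4  28  114
  Δ  : 2  32  86
  Δ^2: 30  54
  Δ^3: 24
The third differences are constant, confirming degree 3.
Interpolating (Newton forward form) and evaluating at u = -1 gives g(-1) = -2.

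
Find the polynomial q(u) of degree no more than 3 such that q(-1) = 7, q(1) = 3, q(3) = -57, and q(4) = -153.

Using the Lagrange interpolation formula with nodes -1, 1, 3, 4:
  L_0(u) = (u - 1)(u - 3)(u - 4) / -40
  L_1(u) = (u + 1)(u - 3)(u - 4) / 12
  L_2(u) = (u + 1)(u - 1)(u - 4) / -8
  L_3(u) = (u + 1)(u - 1)(u - 3) / 15
Then q(u) = 7·L_0(u) + 3·L_1(u) - 57·L_2(u) - 153·L_3(u).
Expanding and collecting terms gives q(u) = -3u^3 + 2u^2 + u + 3.
Check: q(3) = -57. ✓

q(u) = -3u^3 + 2u^2 + u + 3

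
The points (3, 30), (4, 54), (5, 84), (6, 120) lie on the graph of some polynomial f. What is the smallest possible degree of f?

Forward differences of the values at x = 3, 4, 5, 6:
  f  : 30  54  84  120
  Δ  : 24  30  36
  Δ^2: 6  6
  Δ^3: 0
The second differences are constant (6) and nonzero, while all higher differences vanish, so the minimal degree is 2.

2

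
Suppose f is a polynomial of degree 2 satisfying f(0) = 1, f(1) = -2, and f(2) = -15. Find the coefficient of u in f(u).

Write f(u) = au^2 + bu + c. Substituting each data point gives a linear system:
  c = 1
  a + b + c = -2
  4a + 2b + c = -15
Solving the system yields a = -5, b = 2, c = 1.
So f(u) = -5u² + 2u + 1.
The coefficient of u is 2.

2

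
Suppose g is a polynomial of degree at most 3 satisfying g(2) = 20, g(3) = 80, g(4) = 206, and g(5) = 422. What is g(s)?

Write g(s) = as^3 + bs^2 + cs + d. Substituting each data point gives a linear system:
  8a + 4b + 2c + d = 20
  27a + 9b + 3c + d = 80
  64a + 16b + 4c + d = 206
  125a + 25b + 5c + d = 422
Solving the system yields a = 4, b = -3, c = -1, d = 2.
So g(s) = 4s^3 - 3s^2 - s + 2.
Check: g(3) = 80. ✓

g(s) = 4s^3 - 3s^2 - s + 2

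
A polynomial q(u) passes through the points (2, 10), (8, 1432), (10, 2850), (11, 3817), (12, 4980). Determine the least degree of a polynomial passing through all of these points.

Divided differences on the nodes 2, 8, 10, 11, 12:
  order 0: 10  1432  2850  3817  4980
  order 1: 237  709  967  1163
  order 2: 59  86  98
  order 3: 3  3
  order 4: 0
The order-3 divided differences are all 3 (nonzero) and every higher order vanishes, so the data lies on a polynomial of degree exactly 3.

3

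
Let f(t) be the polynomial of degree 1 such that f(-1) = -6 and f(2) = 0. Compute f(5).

6

Using the Lagrange interpolation formula with nodes -1, 2:
  L_0(t) = (t - 2) / -3
  L_1(t) = (t + 1) / 3
Then f(t) = -6·L_0(t) + 0·L_1(t).
Expanding and collecting terms gives f(t) = 2t - 4.
Evaluating at t = 5: f(5) = 6.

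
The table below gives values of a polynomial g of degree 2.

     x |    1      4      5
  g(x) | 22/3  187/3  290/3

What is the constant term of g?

5

Write g(x) = ax^2 + bx + c. Substituting each data point gives a linear system:
  a + b + c = 22/3
  16a + 4b + c = 187/3
  25a + 5b + c = 290/3
Solving the system yields a = 4, b = -5/3, c = 5.
So g(x) = 4x^2 - (5/3)x + 5.
The constant term is 5.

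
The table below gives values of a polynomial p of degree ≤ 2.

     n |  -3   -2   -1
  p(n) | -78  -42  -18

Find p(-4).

Forward differences of the values at n = -3, -2, -1:
  p  : -78  -42  -18
  Δ  : 36  24
  Δ^2: -12
The second differences are constant, confirming degree 2.
Interpolating (Newton forward form) and evaluating at n = -4 gives p(-4) = -126.

-126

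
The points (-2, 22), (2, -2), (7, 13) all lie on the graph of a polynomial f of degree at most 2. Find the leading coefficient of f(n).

1

Write f(n) = an^2 + bn + c. Substituting each data point gives a linear system:
  4a - 2b + c = 22
  4a + 2b + c = -2
  49a + 7b + c = 13
Solving the system yields a = 1, b = -6, c = 6.
So f(n) = n^2 - 6n + 6.
The leading coefficient is 1.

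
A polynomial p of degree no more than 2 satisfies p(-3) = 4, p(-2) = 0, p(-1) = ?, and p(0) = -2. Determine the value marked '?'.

The 3 known points determine the degree-2 polynomial uniquely.
Write p(t) = at^2 + bt + c. Substituting each data point gives a linear system:
  9a - 3b + c = 4
  4a - 2b + c = 0
  c = -2
Solving the system yields a = 1, b = 1, c = -2.
So p(t) = t^2 + t - 2.
Then p(-1) = -2.

-2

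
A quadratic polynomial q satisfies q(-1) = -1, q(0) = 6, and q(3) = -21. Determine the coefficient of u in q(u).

Write q(u) = au^2 + bu + c. Substituting each data point gives a linear system:
  a - b + c = -1
  c = 6
  9a + 3b + c = -21
Solving the system yields a = -4, b = 3, c = 6.
So q(u) = -4u² + 3u + 6.
The coefficient of u is 3.

3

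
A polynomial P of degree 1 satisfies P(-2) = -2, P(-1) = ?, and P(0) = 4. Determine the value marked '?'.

On equispaced nodes a degree-1 polynomial has vanishing second forward difference, so
  P(-2) - 2·P(-1) + P(0) = 0.
Substituting the known values and solving for P(-1):
  -2·P(-1) = -2
  P(-1) = 1.

1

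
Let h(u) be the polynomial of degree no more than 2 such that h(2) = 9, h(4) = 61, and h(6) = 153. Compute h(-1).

Forward differences of the values at u = 2, 4, 6:
  h  : 9  61  153
  Δ  : 52  92
  Δ^2: 40
The second differences are constant, confirming degree 2.
Interpolating (Newton forward form) and evaluating at u = -1 gives h(-1) = 6.

6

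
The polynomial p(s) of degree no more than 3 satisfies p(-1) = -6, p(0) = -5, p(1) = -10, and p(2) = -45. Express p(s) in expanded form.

p(s) = -4s^3 - 3s^2 + 2s - 5

Using the Lagrange interpolation formula with nodes -1, 0, 1, 2:
  L_0(s) = s(s - 1)(s - 2) / -6
  L_1(s) = (s + 1)(s - 1)(s - 2) / 2
  L_2(s) = (s + 1)s(s - 2) / -2
  L_3(s) = (s + 1)s(s - 1) / 6
Then p(s) = -6·L_0(s) - 5·L_1(s) - 10·L_2(s) - 45·L_3(s).
Expanding and collecting terms gives p(s) = -4s^3 - 3s^2 + 2s - 5.
Check: p(2) = -45. ✓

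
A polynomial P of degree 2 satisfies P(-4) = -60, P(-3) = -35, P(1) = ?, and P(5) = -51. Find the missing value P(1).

5

The 3 known points determine the degree-2 polynomial uniquely.
Write P(x) = ax^2 + bx + c. Substituting each data point gives a linear system:
  16a - 4b + c = -60
  9a - 3b + c = -35
  25a + 5b + c = -51
Solving the system yields a = -3, b = 4, c = 4.
So P(x) = -3x² + 4x + 4.
Then P(1) = 5.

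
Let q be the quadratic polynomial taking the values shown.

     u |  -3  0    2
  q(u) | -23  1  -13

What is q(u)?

q(u) = -3u^2 - u + 1

Using the Lagrange interpolation formula with nodes -3, 0, 2:
  L_0(u) = u(u - 2) / 15
  L_1(u) = (u + 3)(u - 2) / -6
  L_2(u) = (u + 3)u / 10
Then q(u) = -23·L_0(u) + 1·L_1(u) - 13·L_2(u).
Expanding and collecting terms gives q(u) = -3u^2 - u + 1.
Check: q(0) = 1. ✓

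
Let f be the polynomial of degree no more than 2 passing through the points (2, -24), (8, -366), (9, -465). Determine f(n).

f(n) = -6n^2 + 3n - 6

Using the Lagrange interpolation formula with nodes 2, 8, 9:
  L_0(n) = (n - 8)(n - 9) / 42
  L_1(n) = (n - 2)(n - 9) / -6
  L_2(n) = (n - 2)(n - 8) / 7
Then f(n) = -24·L_0(n) - 366·L_1(n) - 465·L_2(n).
Expanding and collecting terms gives f(n) = -6n² + 3n - 6.
Check: f(9) = -465. ✓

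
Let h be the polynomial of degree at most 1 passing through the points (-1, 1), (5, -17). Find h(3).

-11

Write h(t) = at + b. Substituting each data point gives a linear system:
  -a + b = 1
  5a + b = -17
Solving the system yields a = -3, b = -2.
So h(t) = -3t - 2.
Then h(3) = -11.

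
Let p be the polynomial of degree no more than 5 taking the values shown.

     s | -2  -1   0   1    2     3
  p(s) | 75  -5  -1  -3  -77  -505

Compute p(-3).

Using the Lagrange interpolation formula with nodes -2, -1, 0, 1, 2, 3:
  L_0(s) = (s + 1)s(s - 1)(s - 2)(s - 3) / -120
  L_1(s) = (s + 2)s(s - 1)(s - 2)(s - 3) / 24
  L_2(s) = (s + 2)(s + 1)(s - 1)(s - 2)(s - 3) / -12
  L_3(s) = (s + 2)(s + 1)s(s - 2)(s - 3) / 12
  L_4(s) = (s + 2)(s + 1)s(s - 1)(s - 3) / -24
  L_5(s) = (s + 2)(s + 1)s(s - 1)(s - 2) / 120
Then p(s) = 75·L_0(s) - 5·L_1(s) - 1·L_2(s) - 3·L_3(s) - 77·L_4(s) - 505·L_5(s).
Expanding and collecting terms gives p(s) = -2s⁵ + s⁴ - 3s³ - 4s² + 6s - 1.
Evaluating at s = -3: p(-3) = 593.

593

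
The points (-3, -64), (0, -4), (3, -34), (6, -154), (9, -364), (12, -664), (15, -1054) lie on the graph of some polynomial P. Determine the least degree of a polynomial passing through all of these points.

2

Forward differences of the values at t = -3, 0, 3, 6, 9, 12, 15:
  P  : -64  -4  -34  -154  -364  -664  -1054
  Δ  : 60  -30  -120  -210  -300  -390
  Δ^2: -90  -90  -90  -90  -90
  Δ^3: 0  0  0  0
  Δ^4: 0  0  0
  Δ^5: 0  0
  Δ^6: 0
The second differences are constant (-90) and nonzero, while all higher differences vanish, so the minimal degree is 2.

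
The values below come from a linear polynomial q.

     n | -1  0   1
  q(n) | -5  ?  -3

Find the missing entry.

-4

The 2 known points determine the degree-1 polynomial uniquely.
Write q(n) = an + b. Substituting each data point gives a linear system:
  -a + b = -5
  a + b = -3
Solving the system yields a = 1, b = -4.
So q(n) = n - 4.
Then q(0) = -4.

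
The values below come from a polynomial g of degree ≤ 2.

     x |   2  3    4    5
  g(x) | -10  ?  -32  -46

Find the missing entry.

On equispaced nodes a degree-2 polynomial has vanishing third forward difference, so
  - g(2) + 3·g(3) - 3·g(4) + g(5) = 0.
Substituting the known values and solving for g(3):
  3·g(3) = -60
  g(3) = -20.

-20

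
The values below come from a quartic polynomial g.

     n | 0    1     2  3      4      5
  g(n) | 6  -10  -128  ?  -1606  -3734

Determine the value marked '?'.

-552

On equispaced nodes a degree-4 polynomial has vanishing fifth forward difference, so
  - g(0) + 5·g(1) - 10·g(2) + 10·g(3) - 5·g(4) + g(5) = 0.
Substituting the known values and solving for g(3):
  10·g(3) = -5520
  g(3) = -552.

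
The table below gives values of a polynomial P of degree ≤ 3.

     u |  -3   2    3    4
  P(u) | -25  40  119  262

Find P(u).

Write P(u) = au^3 + bu^2 + cu + d. Substituting each data point gives a linear system:
  -27a + 9b - 3c + d = -25
  8a + 4b + 2c + d = 40
  27a + 9b + 3c + d = 119
  64a + 16b + 4c + d = 262
Solving the system yields a = 3, b = 5, c = -3, d = 2.
So P(u) = 3u^3 + 5u^2 - 3u + 2.
Check: P(-3) = -25. ✓

P(u) = 3u^3 + 5u^2 - 3u + 2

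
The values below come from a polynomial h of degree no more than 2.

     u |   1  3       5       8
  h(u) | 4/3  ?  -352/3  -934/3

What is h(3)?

-38

The 3 known points determine the degree-2 polynomial uniquely.
Write h(u) = au^2 + bu + c. Substituting each data point gives a linear system:
  a + b + c = 4/3
  25a + 5b + c = -352/3
  64a + 8b + c = -934/3
Solving the system yields a = -5, b = 1/3, c = 6.
So h(u) = -5u^2 + (1/3)u + 6.
Then h(3) = -38.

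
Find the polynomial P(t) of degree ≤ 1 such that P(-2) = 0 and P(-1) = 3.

Write P(t) = at + b. Substituting each data point gives a linear system:
  -2a + b = 0
  -a + b = 3
Solving the system yields a = 3, b = 6.
So P(t) = 3t + 6.
Check: P(-2) = 0. ✓

P(t) = 3t + 6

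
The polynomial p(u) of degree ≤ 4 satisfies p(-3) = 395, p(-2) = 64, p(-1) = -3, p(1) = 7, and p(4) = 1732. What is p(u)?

Using the Lagrange interpolation formula with nodes -3, -2, -1, 1, 4:
  L_0(u) = (u + 2)(u + 1)(u - 1)(u - 4) / 56
  L_1(u) = (u + 3)(u + 1)(u - 1)(u - 4) / -18
  L_2(u) = (u + 3)(u + 2)(u - 1)(u - 4) / 20
  L_3(u) = (u + 3)(u + 2)(u + 1)(u - 4) / -72
  L_4(u) = (u + 3)(u + 2)(u + 1)(u - 1) / 630
Then p(u) = 395·L_0(u) + 64·L_1(u) - 3·L_2(u) + 7·L_3(u) + 1732·L_4(u).
Expanding and collecting terms gives p(u) = 6u^4 + 3u^3 + 2u - 4.
Check: p(4) = 1732. ✓

p(u) = 6u^4 + 3u^3 + 2u - 4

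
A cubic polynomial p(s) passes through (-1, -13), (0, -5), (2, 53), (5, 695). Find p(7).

Write p(s) = as^3 + bs^2 + cs + d. Substituting each data point gives a linear system:
  -a + b - c + d = -13
  d = -5
  8a + 4b + 2c + d = 53
  125a + 25b + 5c + d = 695
Solving the system yields a = 5, b = 2, c = 5, d = -5.
So p(s) = 5s³ + 2s² + 5s - 5.
Then p(7) = 1843.

1843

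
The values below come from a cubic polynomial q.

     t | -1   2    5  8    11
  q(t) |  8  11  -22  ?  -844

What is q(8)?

-253

On equispaced nodes a degree-3 polynomial has vanishing fourth forward difference, so
  q(-1) - 4·q(2) + 6·q(5) - 4·q(8) + q(11) = 0.
Substituting the known values and solving for q(8):
  -4·q(8) = 1012
  q(8) = -253.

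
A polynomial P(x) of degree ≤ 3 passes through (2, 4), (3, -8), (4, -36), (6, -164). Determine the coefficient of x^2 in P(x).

Write P(x) = ax^3 + bx^2 + cx + d. Substituting each data point gives a linear system:
  8a + 4b + 2c + d = 4
  27a + 9b + 3c + d = -8
  64a + 16b + 4c + d = -36
  216a + 36b + 6c + d = -164
Solving the system yields a = -1, b = 1, c = 2, d = 4.
So P(x) = -x^3 + x^2 + 2x + 4.
The coefficient of x^2 is 1.

1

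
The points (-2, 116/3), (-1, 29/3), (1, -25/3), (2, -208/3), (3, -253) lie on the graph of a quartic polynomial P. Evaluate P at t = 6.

-2620

Using the Lagrange interpolation formula with nodes -2, -1, 1, 2, 3:
  L_0(t) = (t + 1)(t - 1)(t - 2)(t - 3) / 60
  L_1(t) = (t + 2)(t - 1)(t - 2)(t - 3) / -24
  L_2(t) = (t + 2)(t + 1)(t - 2)(t - 3) / 12
  L_3(t) = (t + 2)(t + 1)(t - 1)(t - 3) / -12
  L_4(t) = (t + 2)(t + 1)(t - 1)(t - 2) / 40
Then P(t) = 116/3·L_0(t) + 29/3·L_1(t) - 25/3·L_2(t) - 208/3·L_3(t) - 253·L_4(t).
Expanding and collecting terms gives P(t) = -t^4 - 6t^3 - (1/3)t^2 - 3t + 2.
Evaluating at t = 6: P(6) = -2620.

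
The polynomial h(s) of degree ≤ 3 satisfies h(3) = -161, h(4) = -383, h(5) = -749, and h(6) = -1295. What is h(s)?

Write h(s) = as^3 + bs^2 + cs + d. Substituting each data point gives a linear system:
  27a + 9b + 3c + d = -161
  64a + 16b + 4c + d = -383
  125a + 25b + 5c + d = -749
  216a + 36b + 6c + d = -1295
Solving the system yields a = -6, b = 0, c = 0, d = 1.
So h(s) = -6s^3 + 1.
Check: h(4) = -383. ✓

h(s) = -6s^3 + 1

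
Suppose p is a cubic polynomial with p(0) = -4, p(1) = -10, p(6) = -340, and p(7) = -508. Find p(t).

Using the Lagrange interpolation formula with nodes 0, 1, 6, 7:
  L_0(t) = (t - 1)(t - 6)(t - 7) / -42
  L_1(t) = t(t - 6)(t - 7) / 30
  L_2(t) = t(t - 1)(t - 7) / -30
  L_3(t) = t(t - 1)(t - 6) / 42
Then p(t) = -4·L_0(t) - 10·L_1(t) - 340·L_2(t) - 508·L_3(t).
Expanding and collecting terms gives p(t) = -t^3 - 3t^2 - 2t - 4.
Check: p(6) = -340. ✓

p(t) = -t^3 - 3t^2 - 2t - 4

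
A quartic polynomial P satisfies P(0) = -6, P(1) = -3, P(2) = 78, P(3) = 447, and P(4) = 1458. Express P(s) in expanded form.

P(s) = 6s^4 - s^3 - 2s - 6

Write P(s) = as^4 + bs^3 + cs^2 + ds + e. Substituting each data point gives a linear system:
  e = -6
  a + b + c + d + e = -3
  16a + 8b + 4c + 2d + e = 78
  81a + 27b + 9c + 3d + e = 447
  256a + 64b + 16c + 4d + e = 1458
Solving the system yields a = 6, b = -1, c = 0, d = -2, e = -6.
So P(s) = 6s⁴ - s³ - 2s - 6.
Check: P(2) = 78. ✓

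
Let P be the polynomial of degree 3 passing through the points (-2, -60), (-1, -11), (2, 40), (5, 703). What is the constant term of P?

-2

Write P(n) = an^3 + bn^2 + cn + d. Substituting each data point gives a linear system:
  -8a + 4b - 2c + d = -60
  -a + b - c + d = -11
  8a + 4b + 2c + d = 40
  125a + 25b + 5c + d = 703
Solving the system yields a = 6, b = -2, c = 1, d = -2.
So P(n) = 6n^3 - 2n^2 + n - 2.
The constant term is -2.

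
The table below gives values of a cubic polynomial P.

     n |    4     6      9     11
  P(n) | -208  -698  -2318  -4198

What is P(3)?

Write P(n) = an^3 + bn^2 + cn + d. Substituting each data point gives a linear system:
  64a + 16b + 4c + d = -208
  216a + 36b + 6c + d = -698
  729a + 81b + 9c + d = -2318
  1331a + 121b + 11c + d = -4198
Solving the system yields a = -3, b = -2, c = 3, d = 4.
So P(n) = -3n^3 - 2n^2 + 3n + 4.
Then P(3) = -86.

-86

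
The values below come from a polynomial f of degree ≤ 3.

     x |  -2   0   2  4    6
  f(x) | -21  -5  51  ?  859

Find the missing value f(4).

On equispaced nodes a degree-3 polynomial has vanishing fourth forward difference, so
  f(-2) - 4·f(0) + 6·f(2) - 4·f(4) + f(6) = 0.
Substituting the known values and solving for f(4):
  -4·f(4) = -1164
  f(4) = 291.

291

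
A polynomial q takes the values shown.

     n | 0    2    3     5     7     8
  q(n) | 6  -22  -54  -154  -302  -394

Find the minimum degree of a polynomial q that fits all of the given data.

2

Divided differences on the nodes 0, 2, 3, 5, 7, 8:
  order 0: 6  -22  -54  -154  -302  -394
  order 1: -14  -32  -50  -74  -92
  order 2: -6  -6  -6  -6
  order 3: 0  0  0
  order 4: 0  0
  order 5: 0
The order-2 divided differences are all -6 (nonzero) and every higher order vanishes, so the data lies on a polynomial of degree exactly 2.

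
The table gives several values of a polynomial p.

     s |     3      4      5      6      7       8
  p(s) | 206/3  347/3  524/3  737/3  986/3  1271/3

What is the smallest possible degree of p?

Forward differences of the values at s = 3, 4, 5, 6, 7, 8:
  p  : 206/3  347/3  524/3  737/3  986/3  1271/3
  Δ  : 47  59  71  83  95
  Δ^2: 12  12  12  12
  Δ^3: 0  0  0
  Δ^4: 0  0
  Δ^5: 0
The second differences are constant (12) and nonzero, while all higher differences vanish, so the minimal degree is 2.

2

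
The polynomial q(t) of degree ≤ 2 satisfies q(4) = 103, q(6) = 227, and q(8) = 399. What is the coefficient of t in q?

2

Write q(t) = at^2 + bt + c. Substituting each data point gives a linear system:
  16a + 4b + c = 103
  36a + 6b + c = 227
  64a + 8b + c = 399
Solving the system yields a = 6, b = 2, c = -1.
So q(t) = 6t^2 + 2t - 1.
The coefficient of t is 2.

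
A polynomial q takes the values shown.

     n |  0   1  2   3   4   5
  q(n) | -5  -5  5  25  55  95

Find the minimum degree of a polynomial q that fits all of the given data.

Forward differences of the values at n = 0, 1, 2, 3, 4, 5:
  q  : -5  -5  5  25  55  95
  Δ  : 0  10  20  30  40
  Δ^2: 10  10  10  10
  Δ^3: 0  0  0
  Δ^4: 0  0
  Δ^5: 0
The second differences are constant (10) and nonzero, while all higher differences vanish, so the minimal degree is 2.

2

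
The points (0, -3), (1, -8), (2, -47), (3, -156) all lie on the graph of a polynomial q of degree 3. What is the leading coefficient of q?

Write q(x) = ax^3 + bx^2 + cx + d. Substituting each data point gives a linear system:
  d = -3
  a + b + c + d = -8
  8a + 4b + 2c + d = -47
  27a + 9b + 3c + d = -156
Solving the system yields a = -6, b = 1, c = 0, d = -3.
So q(x) = -6x^3 + x^2 - 3.
The leading coefficient is -6.

-6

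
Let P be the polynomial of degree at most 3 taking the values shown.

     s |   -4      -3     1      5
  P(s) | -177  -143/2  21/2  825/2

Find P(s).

Write P(s) = as^3 + bs^2 + cs + d. Substituting each data point gives a linear system:
  -64a + 16b - 4c + d = -177
  -27a + 9b - 3c + d = -143/2
  a + b + c + d = 21/2
  125a + 25b + 5c + d = 825/2
Solving the system yields a = 3, b = 1, c = 3/2, d = 5.
So P(s) = 3s^3 + s^2 + (3/2)s + 5.
Check: P(1) = 21/2. ✓

P(s) = 3s^3 + s^2 + (3/2)s + 5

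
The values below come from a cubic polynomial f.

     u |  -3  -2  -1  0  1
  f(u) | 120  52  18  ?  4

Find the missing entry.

6

On equispaced nodes a degree-3 polynomial has vanishing fourth forward difference, so
  f(-3) - 4·f(-2) + 6·f(-1) - 4·f(0) + f(1) = 0.
Substituting the known values and solving for f(0):
  -4·f(0) = -24
  f(0) = 6.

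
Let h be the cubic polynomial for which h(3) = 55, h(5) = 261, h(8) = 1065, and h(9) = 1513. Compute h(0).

1

Using the Lagrange interpolation formula with nodes 3, 5, 8, 9:
  L_0(u) = (u - 5)(u - 8)(u - 9) / -60
  L_1(u) = (u - 3)(u - 8)(u - 9) / 24
  L_2(u) = (u - 3)(u - 5)(u - 9) / -15
  L_3(u) = (u - 3)(u - 5)(u - 8) / 24
Then h(u) = 55·L_0(u) + 261·L_1(u) + 1065·L_2(u) + 1513·L_3(u).
Expanding and collecting terms gives h(u) = 2u^3 + u^2 - 3u + 1.
Evaluating at u = 0: h(0) = 1.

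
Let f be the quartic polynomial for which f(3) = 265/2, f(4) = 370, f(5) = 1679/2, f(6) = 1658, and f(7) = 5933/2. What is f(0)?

Write f(u) = au^4 + bu^3 + cu^2 + du + e. Substituting each data point gives a linear system:
  81a + 27b + 9c + 3d + e = 265/2
  256a + 64b + 16c + 4d + e = 370
  625a + 125b + 25c + 5d + e = 1679/2
  1296a + 216b + 36c + 6d + e = 1658
  2401a + 343b + 49c + 7d + e = 5933/2
Solving the system yields a = 1, b = 3/2, c = 1, d = 0, e = 2.
So f(u) = u^4 + (3/2)u^3 + u^2 + 2.
Then f(0) = 2.

2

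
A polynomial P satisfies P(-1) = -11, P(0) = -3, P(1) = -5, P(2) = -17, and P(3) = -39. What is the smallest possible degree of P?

Forward differences of the values at u = -1, 0, 1, 2, 3:
  P  : -11  -3  -5  -17  -39
  Δ  : 8  -2  -12  -22
  Δ^2: -10  -10  -10
  Δ^3: 0  0
  Δ^4: 0
The second differences are constant (-10) and nonzero, while all higher differences vanish, so the minimal degree is 2.

2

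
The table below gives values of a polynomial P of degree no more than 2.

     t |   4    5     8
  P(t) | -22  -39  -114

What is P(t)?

P(t) = -2t^2 + t + 6

Using the Lagrange interpolation formula with nodes 4, 5, 8:
  L_0(t) = (t - 5)(t - 8) / 4
  L_1(t) = (t - 4)(t - 8) / -3
  L_2(t) = (t - 4)(t - 5) / 12
Then P(t) = -22·L_0(t) - 39·L_1(t) - 114·L_2(t).
Expanding and collecting terms gives P(t) = -2t^2 + t + 6.
Check: P(8) = -114. ✓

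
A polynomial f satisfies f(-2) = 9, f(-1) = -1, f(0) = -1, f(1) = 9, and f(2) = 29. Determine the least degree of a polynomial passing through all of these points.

2

Forward differences of the values at u = -2, -1, 0, 1, 2:
  f  : 9  -1  -1  9  29
  Δ  : -10  0  10  20
  Δ^2: 10  10  10
  Δ^3: 0  0
  Δ^4: 0
The second differences are constant (10) and nonzero, while all higher differences vanish, so the minimal degree is 2.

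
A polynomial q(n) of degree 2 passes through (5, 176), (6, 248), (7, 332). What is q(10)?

656

Write q(n) = an^2 + bn + c. Substituting each data point gives a linear system:
  25a + 5b + c = 176
  36a + 6b + c = 248
  49a + 7b + c = 332
Solving the system yields a = 6, b = 6, c = -4.
So q(n) = 6n^2 + 6n - 4.
Then q(10) = 656.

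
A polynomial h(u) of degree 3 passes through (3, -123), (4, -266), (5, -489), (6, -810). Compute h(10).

-3434

Using the Lagrange interpolation formula with nodes 3, 4, 5, 6:
  L_0(u) = (u - 4)(u - 5)(u - 6) / -6
  L_1(u) = (u - 3)(u - 5)(u - 6) / 2
  L_2(u) = (u - 3)(u - 4)(u - 6) / -2
  L_3(u) = (u - 3)(u - 4)(u - 5) / 6
Then h(u) = -123·L_0(u) - 266·L_1(u) - 489·L_2(u) - 810·L_3(u).
Expanding and collecting terms gives h(u) = -3u^3 - 4u^2 - 4u + 6.
Evaluating at u = 10: h(10) = -3434.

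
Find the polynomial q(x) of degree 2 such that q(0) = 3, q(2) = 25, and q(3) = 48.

Using the Lagrange interpolation formula with nodes 0, 2, 3:
  L_0(x) = (x - 2)(x - 3) / 6
  L_1(x) = x(x - 3) / -2
  L_2(x) = x(x - 2) / 3
Then q(x) = 3·L_0(x) + 25·L_1(x) + 48·L_2(x).
Expanding and collecting terms gives q(x) = 4x^2 + 3x + 3.
Check: q(3) = 48. ✓

q(x) = 4x^2 + 3x + 3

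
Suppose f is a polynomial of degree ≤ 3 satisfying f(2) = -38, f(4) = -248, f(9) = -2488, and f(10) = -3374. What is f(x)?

Write f(x) = ax^3 + bx^2 + cx + d. Substituting each data point gives a linear system:
  8a + 4b + 2c + d = -38
  64a + 16b + 4c + d = -248
  729a + 81b + 9c + d = -2488
  1000a + 100b + 10c + d = -3374
Solving the system yields a = -3, b = -4, c = 3, d = -4.
So f(x) = -3x^3 - 4x^2 + 3x - 4.
Check: f(9) = -2488. ✓

f(x) = -3x^3 - 4x^2 + 3x - 4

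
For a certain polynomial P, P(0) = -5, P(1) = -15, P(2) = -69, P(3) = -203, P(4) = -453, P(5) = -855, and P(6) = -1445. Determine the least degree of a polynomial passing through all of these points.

Forward differences of the values at t = 0, 1, 2, 3, 4, 5, 6:
  P  : -5  -15  -69  -203  -453  -855  -1445
  Δ  : -10  -54  -134  -250  -402  -590
  Δ^2: -44  -80  -116  -152  -188
  Δ^3: -36  -36  -36  -36
  Δ^4: 0  0  0
  Δ^5: 0  0
  Δ^6: 0
The third differences are constant (-36) and nonzero, while all higher differences vanish, so the minimal degree is 3.

3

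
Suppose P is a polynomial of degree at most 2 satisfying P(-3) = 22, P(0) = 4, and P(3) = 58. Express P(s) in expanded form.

Write P(s) = as^2 + bs + c. Substituting each data point gives a linear system:
  9a - 3b + c = 22
  c = 4
  9a + 3b + c = 58
Solving the system yields a = 4, b = 6, c = 4.
So P(s) = 4s² + 6s + 4.
Check: P(-3) = 22. ✓

P(s) = 4s^2 + 6s + 4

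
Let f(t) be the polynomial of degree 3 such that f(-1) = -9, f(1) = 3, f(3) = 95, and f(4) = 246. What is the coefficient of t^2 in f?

-5

Write f(t) = at^3 + bt^2 + ct + d. Substituting each data point gives a linear system:
  -a + b - c + d = -9
  a + b + c + d = 3
  27a + 9b + 3c + d = 95
  64a + 16b + 4c + d = 246
Solving the system yields a = 5, b = -5, c = 1, d = 2.
So f(t) = 5t^3 - 5t^2 + t + 2.
The coefficient of t^2 is -5.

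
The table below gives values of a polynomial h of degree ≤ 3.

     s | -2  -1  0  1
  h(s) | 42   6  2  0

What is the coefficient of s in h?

Write h(s) = as^3 + bs^2 + cs + d. Substituting each data point gives a linear system:
  -8a + 4b - 2c + d = 42
  -a + b - c + d = 6
  d = 2
  a + b + c + d = 0
Solving the system yields a = -5, b = 1, c = 2, d = 2.
So h(s) = -5s^3 + s^2 + 2s + 2.
The coefficient of s is 2.

2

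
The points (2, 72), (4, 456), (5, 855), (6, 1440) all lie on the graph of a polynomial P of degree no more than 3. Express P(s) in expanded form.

Using the Lagrange interpolation formula with nodes 2, 4, 5, 6:
  L_0(s) = (s - 4)(s - 5)(s - 6) / -24
  L_1(s) = (s - 2)(s - 5)(s - 6) / 4
  L_2(s) = (s - 2)(s - 4)(s - 6) / -3
  L_3(s) = (s - 2)(s - 4)(s - 5) / 8
Then P(s) = 72·L_0(s) + 456·L_1(s) + 855·L_2(s) + 1440·L_3(s).
Expanding and collecting terms gives P(s) = 6s^3 + 3s^2 + 6s.
Check: P(5) = 855. ✓

P(s) = 6s^3 + 3s^2 + 6s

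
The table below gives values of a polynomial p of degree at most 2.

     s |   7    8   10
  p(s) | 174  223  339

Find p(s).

p(s) = 3s^2 + 4s - 1

Using the Lagrange interpolation formula with nodes 7, 8, 10:
  L_0(s) = (s - 8)(s - 10) / 3
  L_1(s) = (s - 7)(s - 10) / -2
  L_2(s) = (s - 7)(s - 8) / 6
Then p(s) = 174·L_0(s) + 223·L_1(s) + 339·L_2(s).
Expanding and collecting terms gives p(s) = 3s^2 + 4s - 1.
Check: p(8) = 223. ✓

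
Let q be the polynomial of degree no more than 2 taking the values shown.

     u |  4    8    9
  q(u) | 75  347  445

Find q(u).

Using the Lagrange interpolation formula with nodes 4, 8, 9:
  L_0(u) = (u - 8)(u - 9) / 20
  L_1(u) = (u - 4)(u - 9) / -4
  L_2(u) = (u - 4)(u - 8) / 5
Then q(u) = 75·L_0(u) + 347·L_1(u) + 445·L_2(u).
Expanding and collecting terms gives q(u) = 6u² - 4u - 5.
Check: q(8) = 347. ✓

q(u) = 6u^2 - 4u - 5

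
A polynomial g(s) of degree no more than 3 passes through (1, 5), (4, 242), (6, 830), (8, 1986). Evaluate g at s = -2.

-34

Using the Lagrange interpolation formula with nodes 1, 4, 6, 8:
  L_0(s) = (s - 4)(s - 6)(s - 8) / -105
  L_1(s) = (s - 1)(s - 6)(s - 8) / 24
  L_2(s) = (s - 1)(s - 4)(s - 8) / -20
  L_3(s) = (s - 1)(s - 4)(s - 6) / 56
Then g(s) = 5·L_0(s) + 242·L_1(s) + 830·L_2(s) + 1986·L_3(s).
Expanding and collecting terms gives g(s) = 4s³ - s² + 2.
Evaluating at s = -2: g(-2) = -34.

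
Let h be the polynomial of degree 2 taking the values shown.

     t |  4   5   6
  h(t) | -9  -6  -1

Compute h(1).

-6

Using the Lagrange interpolation formula with nodes 4, 5, 6:
  L_0(t) = (t - 5)(t - 6) / 2
  L_1(t) = (t - 4)(t - 6) / -1
  L_2(t) = (t - 4)(t - 5) / 2
Then h(t) = -9·L_0(t) - 6·L_1(t) - 1·L_2(t).
Expanding and collecting terms gives h(t) = t² - 6t - 1.
Evaluating at t = 1: h(1) = -6.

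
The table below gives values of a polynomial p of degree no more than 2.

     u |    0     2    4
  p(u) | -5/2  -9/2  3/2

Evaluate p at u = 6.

Write p(u) = au^2 + bu + c. Substituting each data point gives a linear system:
  c = -5/2
  4a + 2b + c = -9/2
  16a + 4b + c = 3/2
Solving the system yields a = 1, b = -3, c = -5/2.
So p(u) = u^2 - 3u - 5/2.
Then p(6) = 31/2.

31/2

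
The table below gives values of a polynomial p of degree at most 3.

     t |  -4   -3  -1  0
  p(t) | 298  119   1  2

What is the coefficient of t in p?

Write p(t) = at^3 + bt^2 + ct + d. Substituting each data point gives a linear system:
  -64a + 16b - 4c + d = 298
  -27a + 9b - 3c + d = 119
  -a + b - c + d = 1
  d = 2
Solving the system yields a = -5, b = 0, c = 6, d = 2.
So p(t) = -5t^3 + 6t + 2.
The coefficient of t is 6.

6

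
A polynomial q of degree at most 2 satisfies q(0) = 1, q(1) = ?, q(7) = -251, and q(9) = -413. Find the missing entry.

The 3 known points determine the degree-2 polynomial uniquely.
Write q(s) = as^2 + bs + c. Substituting each data point gives a linear system:
  c = 1
  49a + 7b + c = -251
  81a + 9b + c = -413
Solving the system yields a = -5, b = -1, c = 1.
So q(s) = -5s² - s + 1.
Then q(1) = -5.

-5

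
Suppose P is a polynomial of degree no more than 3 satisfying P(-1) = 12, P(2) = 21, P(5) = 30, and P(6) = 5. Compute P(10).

Write P(t) = at^3 + bt^2 + ct + d. Substituting each data point gives a linear system:
  -a + b - c + d = 12
  8a + 4b + 2c + d = 21
  125a + 25b + 5c + d = 30
  216a + 36b + 6c + d = 5
Solving the system yields a = -1, b = 6, c = 0, d = 5.
So P(t) = -t^3 + 6t^2 + 5.
Then P(10) = -395.

-395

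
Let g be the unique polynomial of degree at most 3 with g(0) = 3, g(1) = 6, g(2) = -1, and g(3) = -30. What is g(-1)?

Using the Lagrange interpolation formula with nodes 0, 1, 2, 3:
  L_0(u) = (u - 1)(u - 2)(u - 3) / -6
  L_1(u) = u(u - 2)(u - 3) / 2
  L_2(u) = u(u - 1)(u - 3) / -2
  L_3(u) = u(u - 1)(u - 2) / 6
Then g(u) = 3·L_0(u) + 6·L_1(u) - 1·L_2(u) - 30·L_3(u).
Expanding and collecting terms gives g(u) = -2u^3 + u^2 + 4u + 3.
Evaluating at u = -1: g(-1) = 2.

2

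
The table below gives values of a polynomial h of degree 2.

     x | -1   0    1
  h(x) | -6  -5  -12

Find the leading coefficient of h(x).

Write h(x) = ax^2 + bx + c. Substituting each data point gives a linear system:
  a - b + c = -6
  c = -5
  a + b + c = -12
Solving the system yields a = -4, b = -3, c = -5.
So h(x) = -4x² - 3x - 5.
The leading coefficient is -4.

-4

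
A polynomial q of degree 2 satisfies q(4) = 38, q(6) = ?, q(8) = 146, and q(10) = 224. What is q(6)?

84

On equispaced nodes a degree-2 polynomial has vanishing third forward difference, so
  - q(4) + 3·q(6) - 3·q(8) + q(10) = 0.
Substituting the known values and solving for q(6):
  3·q(6) = 252
  q(6) = 84.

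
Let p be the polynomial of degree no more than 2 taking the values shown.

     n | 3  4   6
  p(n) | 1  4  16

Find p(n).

Using the Lagrange interpolation formula with nodes 3, 4, 6:
  L_0(n) = (n - 4)(n - 6) / 3
  L_1(n) = (n - 3)(n - 6) / -2
  L_2(n) = (n - 3)(n - 4) / 6
Then p(n) = 1·L_0(n) + 4·L_1(n) + 16·L_2(n).
Expanding and collecting terms gives p(n) = n^2 - 4n + 4.
Check: p(3) = 1. ✓

p(n) = n^2 - 4n + 4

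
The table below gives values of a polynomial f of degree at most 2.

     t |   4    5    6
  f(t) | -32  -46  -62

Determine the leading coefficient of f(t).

Write f(t) = at^2 + bt + c. Substituting each data point gives a linear system:
  16a + 4b + c = -32
  25a + 5b + c = -46
  36a + 6b + c = -62
Solving the system yields a = -1, b = -5, c = 4.
So f(t) = -t^2 - 5t + 4.
The leading coefficient is -1.

-1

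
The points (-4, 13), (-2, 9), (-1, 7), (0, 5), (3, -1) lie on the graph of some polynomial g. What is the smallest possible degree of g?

1

Divided differences on the nodes -4, -2, -1, 0, 3:
  order 0: 13  9  7  5  -1
  order 1: -2  -2  -2  -2
  order 2: 0  0  0
  order 3: 0  0
  order 4: 0
The order-1 divided differences are all -2 (nonzero) and every higher order vanishes, so the data lies on a polynomial of degree exactly 1.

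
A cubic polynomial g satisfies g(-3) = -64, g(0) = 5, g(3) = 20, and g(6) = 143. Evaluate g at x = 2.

11

Using the Lagrange interpolation formula with nodes -3, 0, 3, 6:
  L_0(x) = x(x - 3)(x - 6) / -162
  L_1(x) = (x + 3)(x - 3)(x - 6) / 54
  L_2(x) = (x + 3)x(x - 6) / -54
  L_3(x) = (x + 3)x(x - 3) / 162
Then g(x) = -64·L_0(x) + 5·L_1(x) + 20·L_2(x) + 143·L_3(x).
Expanding and collecting terms gives g(x) = x^3 - 3x^2 + 5x + 5.
Evaluating at x = 2: g(2) = 11.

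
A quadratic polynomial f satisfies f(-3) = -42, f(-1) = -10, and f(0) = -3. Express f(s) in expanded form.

Write f(s) = as^2 + bs + c. Substituting each data point gives a linear system:
  9a - 3b + c = -42
  a - b + c = -10
  c = -3
Solving the system yields a = -3, b = 4, c = -3.
So f(s) = -3s² + 4s - 3.
Check: f(-1) = -10. ✓

f(s) = -3s^2 + 4s - 3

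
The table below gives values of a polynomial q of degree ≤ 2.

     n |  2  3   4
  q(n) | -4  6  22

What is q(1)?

Using the Lagrange interpolation formula with nodes 2, 3, 4:
  L_0(n) = (n - 3)(n - 4) / 2
  L_1(n) = (n - 2)(n - 4) / -1
  L_2(n) = (n - 2)(n - 3) / 2
Then q(n) = -4·L_0(n) + 6·L_1(n) + 22·L_2(n).
Expanding and collecting terms gives q(n) = 3n^2 - 5n - 6.
Evaluating at n = 1: q(1) = -8.

-8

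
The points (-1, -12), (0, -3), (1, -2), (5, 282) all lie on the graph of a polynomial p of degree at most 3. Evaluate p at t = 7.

844

Using the Lagrange interpolation formula with nodes -1, 0, 1, 5:
  L_0(t) = t(t - 1)(t - 5) / -12
  L_1(t) = (t + 1)(t - 1)(t - 5) / 5
  L_2(t) = (t + 1)t(t - 5) / -8
  L_3(t) = (t + 1)t(t - 1) / 120
Then p(t) = -12·L_0(t) - 3·L_1(t) - 2·L_2(t) + 282·L_3(t).
Expanding and collecting terms gives p(t) = 3t³ - 4t² + 2t - 3.
Evaluating at t = 7: p(7) = 844.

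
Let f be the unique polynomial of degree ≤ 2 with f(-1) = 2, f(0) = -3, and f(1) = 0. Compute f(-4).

Forward differences of the values at u = -1, 0, 1:
  f  : 2  -3  0
  Δ  : -5  3
  Δ^2: 8
The second differences are constant, confirming degree 2.
Interpolating (Newton forward form) and evaluating at u = -4 gives f(-4) = 65.

65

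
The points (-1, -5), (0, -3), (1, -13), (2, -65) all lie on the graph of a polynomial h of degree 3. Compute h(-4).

Write h(u) = au^3 + bu^2 + cu + d. Substituting each data point gives a linear system:
  -a + b - c + d = -5
  d = -3
  a + b + c + d = -13
  8a + 4b + 2c + d = -65
Solving the system yields a = -5, b = -6, c = 1, d = -3.
So h(u) = -5u³ - 6u² + u - 3.
Then h(-4) = 217.

217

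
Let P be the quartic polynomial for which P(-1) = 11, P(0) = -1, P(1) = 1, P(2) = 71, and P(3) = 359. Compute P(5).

Using the Lagrange interpolation formula with nodes -1, 0, 1, 2, 3:
  L_0(x) = x(x - 1)(x - 2)(x - 3) / 24
  L_1(x) = (x + 1)(x - 1)(x - 2)(x - 3) / -6
  L_2(x) = (x + 1)x(x - 2)(x - 3) / 4
  L_3(x) = (x + 1)x(x - 1)(x - 3) / -6
  L_4(x) = (x + 1)x(x - 1)(x - 2) / 24
Then P(x) = 11·L_0(x) - 1·L_1(x) + 1·L_2(x) + 71·L_3(x) + 359·L_4(x).
Expanding and collecting terms gives P(x) = 4x^4 + x^3 + 3x^2 - 6x - 1.
Evaluating at x = 5: P(5) = 2669.

2669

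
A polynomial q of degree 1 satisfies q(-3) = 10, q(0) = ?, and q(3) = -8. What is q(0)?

The 2 known points determine the degree-1 polynomial uniquely.
Write q(n) = an + b. Substituting each data point gives a linear system:
  -3a + b = 10
  3a + b = -8
Solving the system yields a = -3, b = 1.
So q(n) = -3n + 1.
Then q(0) = 1.

1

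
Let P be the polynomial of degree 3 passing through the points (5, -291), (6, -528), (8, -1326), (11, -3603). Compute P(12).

Using the Lagrange interpolation formula with nodes 5, 6, 8, 11:
  L_0(s) = (s - 6)(s - 8)(s - 11) / -18
  L_1(s) = (s - 5)(s - 8)(s - 11) / 10
  L_2(s) = (s - 5)(s - 6)(s - 11) / -18
  L_3(s) = (s - 5)(s - 6)(s - 8) / 90
Then P(s) = -291·L_0(s) - 528·L_1(s) - 1326·L_2(s) - 3603·L_3(s).
Expanding and collecting terms gives P(s) = -3s³ + 3s² + 3s - 6.
Evaluating at s = 12: P(12) = -4722.

-4722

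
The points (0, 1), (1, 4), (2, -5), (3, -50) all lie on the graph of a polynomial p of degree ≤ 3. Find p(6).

-641

Forward differences of the values at u = 0, 1, 2, 3:
  p  : 1  4  -5  -50
  Δ  : 3  -9  -45
  Δ^2: -12  -36
  Δ^3: -24
The third differences are constant, confirming degree 3.
Interpolating (Newton forward form) and evaluating at u = 6 gives p(6) = -641.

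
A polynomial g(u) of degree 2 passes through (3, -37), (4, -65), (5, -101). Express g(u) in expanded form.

g(u) = -4u^2 - 1

Write g(u) = au^2 + bu + c. Substituting each data point gives a linear system:
  9a + 3b + c = -37
  16a + 4b + c = -65
  25a + 5b + c = -101
Solving the system yields a = -4, b = 0, c = -1.
So g(u) = -4u^2 - 1.
Check: g(3) = -37. ✓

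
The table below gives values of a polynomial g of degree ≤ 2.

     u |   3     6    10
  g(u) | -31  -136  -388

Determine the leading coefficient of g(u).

Write g(u) = au^2 + bu + c. Substituting each data point gives a linear system:
  9a + 3b + c = -31
  36a + 6b + c = -136
  100a + 10b + c = -388
Solving the system yields a = -4, b = 1, c = 2.
So g(u) = -4u^2 + u + 2.
The leading coefficient is -4.

-4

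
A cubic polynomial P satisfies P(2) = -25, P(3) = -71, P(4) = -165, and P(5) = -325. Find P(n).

P(n) = -3n^3 + 3n^2 - 4n - 5

Using the Lagrange interpolation formula with nodes 2, 3, 4, 5:
  L_0(n) = (n - 3)(n - 4)(n - 5) / -6
  L_1(n) = (n - 2)(n - 4)(n - 5) / 2
  L_2(n) = (n - 2)(n - 3)(n - 5) / -2
  L_3(n) = (n - 2)(n - 3)(n - 4) / 6
Then P(n) = -25·L_0(n) - 71·L_1(n) - 165·L_2(n) - 325·L_3(n).
Expanding and collecting terms gives P(n) = -3n^3 + 3n^2 - 4n - 5.
Check: P(5) = -325. ✓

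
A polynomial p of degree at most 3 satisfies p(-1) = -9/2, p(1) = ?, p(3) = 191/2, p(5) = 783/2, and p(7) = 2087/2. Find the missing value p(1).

23/2

On equispaced nodes a degree-3 polynomial has vanishing fourth forward difference, so
  p(-1) - 4·p(1) + 6·p(3) - 4·p(5) + p(7) = 0.
Substituting the known values and solving for p(1):
  -4·p(1) = -46
  p(1) = 23/2.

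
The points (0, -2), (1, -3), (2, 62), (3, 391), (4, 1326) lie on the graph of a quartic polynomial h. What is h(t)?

h(t) = 6t^4 - 3t^3 - 4t - 2

Write h(t) = at^4 + bt^3 + ct^2 + dt + e. Substituting each data point gives a linear system:
  e = -2
  a + b + c + d + e = -3
  16a + 8b + 4c + 2d + e = 62
  81a + 27b + 9c + 3d + e = 391
  256a + 64b + 16c + 4d + e = 1326
Solving the system yields a = 6, b = -3, c = 0, d = -4, e = -2.
So h(t) = 6t⁴ - 3t³ - 4t - 2.
Check: h(0) = -2. ✓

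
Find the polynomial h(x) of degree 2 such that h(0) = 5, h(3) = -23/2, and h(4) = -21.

h(x) = -x^2 - (5/2)x + 5

Write h(x) = ax^2 + bx + c. Substituting each data point gives a linear system:
  c = 5
  9a + 3b + c = -23/2
  16a + 4b + c = -21
Solving the system yields a = -1, b = -5/2, c = 5.
So h(x) = -x^2 - (5/2)x + 5.
Check: h(4) = -21. ✓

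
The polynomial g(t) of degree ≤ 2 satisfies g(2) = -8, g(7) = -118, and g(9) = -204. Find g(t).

Write g(t) = at^2 + bt + c. Substituting each data point gives a linear system:
  4a + 2b + c = -8
  49a + 7b + c = -118
  81a + 9b + c = -204
Solving the system yields a = -3, b = 5, c = -6.
So g(t) = -3t² + 5t - 6.
Check: g(7) = -118. ✓

g(t) = -3t^2 + 5t - 6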